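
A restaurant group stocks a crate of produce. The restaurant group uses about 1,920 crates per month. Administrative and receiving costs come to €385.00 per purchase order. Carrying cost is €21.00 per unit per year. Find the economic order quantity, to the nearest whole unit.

Q* ≈ 919 crates

Annual demand D = 1,920 × 12 = 23,040.
EOQ = √(2DS / H) = √(2 × 23,040 × 385 / 21).
= √(17,740,800 / 21) = √844,800 ≈ 919.130.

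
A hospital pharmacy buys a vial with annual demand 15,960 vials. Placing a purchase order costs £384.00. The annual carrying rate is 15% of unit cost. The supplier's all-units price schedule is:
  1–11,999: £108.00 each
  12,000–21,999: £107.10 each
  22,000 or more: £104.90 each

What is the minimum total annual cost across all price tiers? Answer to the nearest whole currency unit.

TC* ≈ £1,737,771

Holding cost per unit per year at price C is H = 0.15·C.
Candidates are each tier's EOQ (if it falls in that tier) and each price-break quantity.
EOQ at £108.00 = 869.8 (feasible in tier 1): TC = 15,960×£108.00 + (15,960/869.8)×384 + (869.8/2)×0.15×£108.00 = £1,737,771.41.
EOQ at £107.10 = 873.5 < 12000, so use break Q=12000: TC = 15,960×£107.10 + (15,960/12000.0)×384 + (12000.0/2)×0.15×£107.10 = £1,806,216.72.
EOQ at £104.90 = 882.6 < 22000, so use break Q=22000: TC = 15,960×£104.90 + (15,960/22000.0)×384 + (22000.0/2)×0.15×£104.90 = £1,847,567.57.
Lowest total cost among the candidates is at Q = 869.8.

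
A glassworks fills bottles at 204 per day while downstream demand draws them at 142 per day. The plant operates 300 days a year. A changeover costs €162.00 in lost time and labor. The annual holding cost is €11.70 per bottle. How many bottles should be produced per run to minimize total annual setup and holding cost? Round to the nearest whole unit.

Annual demand D = 142 × 300 = 42,600.
Production build-up factor (1 − d/p) = 1 − 142/204 = 0.3039.
Q* = √(2DS / (H(1 − d/p))) = √(2 × 42,600 × 162 / (11.7 × 0.3039)).
= √(13,802,400 / 3.5559) ≈ 1970.170.

Q* ≈ 1,970 bottles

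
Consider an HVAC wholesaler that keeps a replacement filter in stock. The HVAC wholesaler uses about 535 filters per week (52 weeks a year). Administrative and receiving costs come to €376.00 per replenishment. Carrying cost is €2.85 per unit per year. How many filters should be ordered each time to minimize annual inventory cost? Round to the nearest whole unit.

Annual demand D = 535 × 52 = 27,820.
EOQ = √(2DS / H) = √(2 × 27,820 × 376 / 2.85).
= √(20,920,640 / 2.85) = √7,340,575.4386 ≈ 2709.350.

Q* ≈ 2,709 filters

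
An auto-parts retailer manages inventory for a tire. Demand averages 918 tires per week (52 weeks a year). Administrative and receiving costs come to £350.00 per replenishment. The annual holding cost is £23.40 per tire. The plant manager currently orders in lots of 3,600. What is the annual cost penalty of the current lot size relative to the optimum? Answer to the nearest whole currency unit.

Annual demand D = 918 × 52 = 47,736.
EOQ = √(2DS/H) = √(2 × 47,736 × 350 / 23.4) ≈ 1194.99.
Cost at Q* = (D/Q*)S + (Q*/2)H = √(2DSH) ≈ £27,962.76.
Cost at Q = 3,600: (47,736/3,600)×350 + (3,600/2)×23.4 = £4,641.00 + £42,120.00 = £46,761.00.
Excess = £46,761.00 − £27,962.76 = £18,798.24.

Extra cost ≈ £18,798 per year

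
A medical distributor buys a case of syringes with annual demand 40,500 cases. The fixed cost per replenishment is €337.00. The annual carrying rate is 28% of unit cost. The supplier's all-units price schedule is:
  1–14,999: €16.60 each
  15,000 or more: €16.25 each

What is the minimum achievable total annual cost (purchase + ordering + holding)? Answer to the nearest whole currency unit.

TC* ≈ €683,564

Holding cost per unit per year at price C is H = 0.28·C.
Candidates are each tier's EOQ (if it falls in that tier) and each price-break quantity.
EOQ at €16.60 = 2423.4 (feasible in tier 1): TC = 40,500×€16.60 + (40,500/2423.4)×337 + (2423.4/2)×0.28×€16.60 = €683,563.94.
EOQ at €16.25 = 2449.4 < 15000, so use break Q=15000: TC = 40,500×€16.25 + (40,500/15000.0)×337 + (15000.0/2)×0.28×€16.25 = €693,159.90.
Lowest total cost among the candidates is at Q = 2423.4.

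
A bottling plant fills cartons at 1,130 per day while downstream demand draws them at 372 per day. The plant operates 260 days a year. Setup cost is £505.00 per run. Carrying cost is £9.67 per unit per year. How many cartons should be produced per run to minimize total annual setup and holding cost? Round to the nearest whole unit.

Annual demand D = 372 × 260 = 96,720.
Production build-up factor (1 − d/p) = 1 − 372/1,130 = 0.6708.
Q* = √(2DS / (H(1 − d/p))) = √(2 × 96,720 × 505 / (9.67 × 0.6708)).
= √(97,687,200 / 6.4866) ≈ 3880.701.

Q* ≈ 3,881 cartons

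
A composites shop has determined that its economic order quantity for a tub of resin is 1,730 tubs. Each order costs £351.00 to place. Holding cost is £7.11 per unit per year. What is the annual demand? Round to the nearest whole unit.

D ≈ 30,313 tubs per year

Invert the EOQ relation Q*² = 2DS/H.
From Q* = √(2DS/H): D = Q*²H / (2S) = 1,730² × 7.11 / (2 × 351) = 30312.705.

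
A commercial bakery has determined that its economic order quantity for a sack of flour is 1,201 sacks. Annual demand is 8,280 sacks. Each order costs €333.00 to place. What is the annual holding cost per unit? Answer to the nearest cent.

The basic EOQ model gives Q* = √(2DS/H); rearrange for the unknown.
From Q* = √(2DS/H): H = 2DS / Q*² = 2 × 8,280 × 333 / 1,201² = 3.8231.

H ≈ €3.82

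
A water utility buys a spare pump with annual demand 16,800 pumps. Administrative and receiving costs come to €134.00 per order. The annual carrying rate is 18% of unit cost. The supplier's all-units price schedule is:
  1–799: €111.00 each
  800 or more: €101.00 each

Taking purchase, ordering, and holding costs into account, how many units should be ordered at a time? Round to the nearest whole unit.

Q* ≈ 800 pumps

Holding cost per unit per year at price C is H = 0.18·C.
Candidates are each tier's EOQ (if it falls in that tier) and each price-break quantity.
EOQ at €111.00 = 474.7 (feasible in tier 1): TC = 16,800×€111.00 + (16,800/474.7)×134 + (474.7/2)×0.18×€111.00 = €1,874,284.62.
EOQ at €101.00 = 497.7 < 800, so use break Q=800: TC = 16,800×€101.00 + (16,800/800.0)×134 + (800.0/2)×0.18×€101.00 = €1,706,886.00.
Lowest total cost is €1,706,886.00 at Q = 800.0.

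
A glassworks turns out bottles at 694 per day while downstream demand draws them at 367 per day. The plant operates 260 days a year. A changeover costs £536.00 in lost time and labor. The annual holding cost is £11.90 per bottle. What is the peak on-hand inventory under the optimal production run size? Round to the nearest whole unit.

I_max ≈ 2,013 bottles

Annual demand D = 367 × 260 = 95,420.
Production build-up factor (1 − d/p) = 1 − 367/694 = 0.4712.
Q* = √(2DS / (H(1 − d/p))) = √(2 × 95,420 × 536 / (11.9 × 0.4712)).
= √(102,290,240 / 5.6071) ≈ 4271.196.
Maximum inventory = Q*(1 − d/p) = 4271.196 × 0.4712 ≈ 2012.509.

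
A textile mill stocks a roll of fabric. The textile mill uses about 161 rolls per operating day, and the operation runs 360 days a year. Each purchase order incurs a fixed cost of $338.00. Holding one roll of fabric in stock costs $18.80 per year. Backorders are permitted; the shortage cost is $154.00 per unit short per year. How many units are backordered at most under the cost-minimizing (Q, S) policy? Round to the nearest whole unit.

S* ≈ 166 rolls

Annual demand D = 161 × 360 = 57,960.
With planned backorders, Q* = √(2DS/H) · √((H+B)/B).
√(2DS/H) = √(2 × 57,960 × 338 / 18.8) = 1443.639.
√((H+B)/B) = √((18.8+154)/154) = 1.0593.
Q* ≈ 1529.221.
S* = Q* · H/(H+B) = 1529.221 × 18.8/172.8 ≈ 166.374.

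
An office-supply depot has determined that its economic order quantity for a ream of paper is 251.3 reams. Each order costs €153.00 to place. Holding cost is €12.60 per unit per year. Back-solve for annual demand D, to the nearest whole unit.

Squaring Q* = √(2DS/H) gives Q*² = 2DS/H.
From Q* = √(2DS/H): D = Q*²H / (2S) = 251.3² × 12.6 / (2 × 153) = 2600.364.

D ≈ 2,600 reams per year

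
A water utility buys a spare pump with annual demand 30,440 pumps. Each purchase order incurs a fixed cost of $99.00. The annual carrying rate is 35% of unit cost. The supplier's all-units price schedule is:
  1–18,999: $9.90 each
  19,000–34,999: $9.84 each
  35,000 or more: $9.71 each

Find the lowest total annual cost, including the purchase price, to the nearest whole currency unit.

Holding cost per unit per year at price C is H = 0.35·C.
Evaluate total cost at each tier's feasible EOQ or, if the EOQ is below the tier, at the tier's minimum quantity.
EOQ at $9.90 = 1318.9 (feasible in tier 1): TC = 30,440×$9.90 + (30,440/1318.9)×99 + (1318.9/2)×0.35×$9.90 = $305,925.90.
EOQ at $9.84 = 1322.9 < 19000, so use break Q=19000: TC = 30,440×$9.84 + (30,440/19000.0)×99 + (19000.0/2)×0.35×$9.84 = $332,406.21.
EOQ at $9.71 = 1331.7 < 35000, so use break Q=35000: TC = 30,440×$9.71 + (30,440/35000.0)×99 + (35000.0/2)×0.35×$9.71 = $355,132.25.
Lowest total cost among the candidates is at Q = 1318.9.

TC* ≈ $305,926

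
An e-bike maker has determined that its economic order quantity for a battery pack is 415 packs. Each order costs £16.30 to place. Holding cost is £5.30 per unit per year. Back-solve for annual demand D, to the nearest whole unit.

D ≈ 28,000 packs per year

Invert the EOQ relation Q*² = 2DS/H.
From Q* = √(2DS/H): D = Q*²H / (2S) = 415² × 5.3 / (2 × 16.3) = 27999.770.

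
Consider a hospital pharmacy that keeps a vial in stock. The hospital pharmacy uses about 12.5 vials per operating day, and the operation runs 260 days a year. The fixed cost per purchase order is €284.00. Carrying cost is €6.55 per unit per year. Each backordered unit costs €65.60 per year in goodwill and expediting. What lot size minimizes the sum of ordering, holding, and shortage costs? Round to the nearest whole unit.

Q* ≈ 557 vials

Annual demand D = 12.5 × 260 = 3,250.
With planned backorders, Q* = √(2DS/H) · √((H+B)/B).
√(2DS/H) = √(2 × 3,250 × 284 / 6.55) = 530.879.
√((H+B)/B) = √((6.55+65.6)/65.6) = 1.0487.
Q* ≈ 556.752.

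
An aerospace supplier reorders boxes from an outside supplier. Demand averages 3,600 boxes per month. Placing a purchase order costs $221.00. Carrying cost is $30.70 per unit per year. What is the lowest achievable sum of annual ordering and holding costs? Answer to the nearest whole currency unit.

Annual demand D = 3,600 × 12 = 43,200.
EOQ = √(2DS/H) = √(2 × 43,200 × 221 / 30.7) ≈ 788.65.
At the optimum the two cost components are equal, so total cost = 2·(Q*/2)H = Q*·H.
Minimum total = √(2DSH) = √(2 × 43,200 × 221 × 30.7) ≈ 24211.528.

TC* ≈ $24,212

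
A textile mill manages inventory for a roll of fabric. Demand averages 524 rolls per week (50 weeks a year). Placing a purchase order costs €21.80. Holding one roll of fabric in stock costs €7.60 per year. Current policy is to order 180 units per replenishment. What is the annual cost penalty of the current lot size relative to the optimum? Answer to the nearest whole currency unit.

Annual demand D = 524 × 50 = 26,200.
EOQ = √(2DS/H) = √(2 × 26,200 × 21.8 / 7.6) ≈ 387.69.
Cost at Q* = (D/Q*)S + (Q*/2)H = √(2DSH) ≈ €2,946.46.
Cost at Q = 180: (26,200/180)×21.8 + (180/2)×7.6 = €3,173.11 + €684.00 = €3,857.11.
Excess = €3,857.11 − €2,946.46 = €910.65.

Extra cost ≈ €911 per year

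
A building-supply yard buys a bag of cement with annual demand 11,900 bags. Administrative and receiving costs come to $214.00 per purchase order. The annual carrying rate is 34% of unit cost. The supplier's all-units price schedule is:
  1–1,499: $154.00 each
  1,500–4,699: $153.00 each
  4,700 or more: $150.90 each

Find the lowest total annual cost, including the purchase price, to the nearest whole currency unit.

TC* ≈ $1,848,930

Holding cost per unit per year at price C is H = 0.34·C.
Evaluate total cost at each tier's feasible EOQ or, if the EOQ is below the tier, at the tier's minimum quantity.
EOQ at $154.00 = 311.9 (feasible in tier 1): TC = 11,900×$154.00 + (11,900/311.9)×214 + (311.9/2)×0.34×$154.00 = $1,848,930.34.
EOQ at $153.00 = 312.9 < 1500, so use break Q=1500: TC = 11,900×$153.00 + (11,900/1500.0)×214 + (1500.0/2)×0.34×$153.00 = $1,861,412.73.
EOQ at $150.90 = 315.1 < 4700, so use break Q=4700: TC = 11,900×$150.90 + (11,900/4700.0)×214 + (4700.0/2)×0.34×$150.90 = $1,916,820.93.
Lowest total cost among the candidates is at Q = 311.9.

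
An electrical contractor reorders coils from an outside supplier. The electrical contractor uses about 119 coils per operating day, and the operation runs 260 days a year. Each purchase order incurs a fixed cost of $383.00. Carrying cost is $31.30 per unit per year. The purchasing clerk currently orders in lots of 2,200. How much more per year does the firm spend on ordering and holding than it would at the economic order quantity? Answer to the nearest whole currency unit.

Annual demand D = 119 × 260 = 30,940.
EOQ = √(2DS/H) = √(2 × 30,940 × 383 / 31.3) ≈ 870.17.
Cost at Q* = (D/Q*)S + (Q*/2)H = √(2DSH) ≈ $27,236.21.
Cost at Q = 2,200: (30,940/2,200)×383 + (2,200/2)×31.3 = $5,386.37 + $34,430.00 = $39,816.37.
Excess = $39,816.37 − $27,236.21 = $12,580.16.

Extra cost ≈ $12,580 per year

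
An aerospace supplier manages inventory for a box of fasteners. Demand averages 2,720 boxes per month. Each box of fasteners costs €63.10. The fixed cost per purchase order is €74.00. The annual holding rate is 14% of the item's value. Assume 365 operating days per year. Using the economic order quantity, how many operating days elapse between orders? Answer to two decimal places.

T ≈ 8.27 days

Annual demand D = 2,720 × 12 = 32,640.
Holding cost H = 0.14 × €63.10 = €8.8340 per unit per year.
The optimal lot size = √(2DS/H) = √(2 × 32,640 × 74 / 8.834) ≈ 739.48.
Cycle time = Q*/D × 365 = 739.48 / 32,640 × 365 ≈ 8.269 days.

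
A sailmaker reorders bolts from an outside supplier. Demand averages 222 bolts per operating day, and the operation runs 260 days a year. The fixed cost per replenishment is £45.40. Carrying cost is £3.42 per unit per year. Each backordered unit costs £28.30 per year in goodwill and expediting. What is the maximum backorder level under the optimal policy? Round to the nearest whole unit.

S* ≈ 141 bolts

Annual demand D = 222 × 260 = 57,720.
With planned backorders, Q* = √(2DS/H) · √((H+B)/B).
√(2DS/H) = √(2 × 57,720 × 45.4 / 3.42) = 1237.921.
√((H+B)/B) = √((3.42+28.3)/28.3) = 1.0587.
Q* ≈ 1310.589.
S* = Q* · H/(H+B) = 1310.589 × 3.42/31.72 ≈ 141.306.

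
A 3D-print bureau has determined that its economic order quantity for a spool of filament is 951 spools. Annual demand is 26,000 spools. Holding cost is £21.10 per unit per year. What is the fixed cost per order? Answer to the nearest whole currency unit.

The basic EOQ model gives Q* = √(2DS/H); rearrange for the unknown.
From Q* = √(2DS/H): S = Q*²H / (2D) = 951² × 21.1 / (2 × 26,000) = 366.9781.

S ≈ £367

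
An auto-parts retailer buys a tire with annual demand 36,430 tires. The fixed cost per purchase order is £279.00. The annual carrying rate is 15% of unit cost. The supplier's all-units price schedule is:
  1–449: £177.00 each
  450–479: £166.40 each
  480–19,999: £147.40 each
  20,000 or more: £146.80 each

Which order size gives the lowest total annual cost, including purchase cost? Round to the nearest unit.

Holding cost per unit per year at price C is H = 0.15·C.
Candidates are each tier's EOQ (if it falls in that tier) and each price-break quantity.
Tier 1 (£177.00): EOQ = 875.0 exceeds tier's upper bound 449, so this tier is dominated.
Tier 2 (£166.40): EOQ = 902.5 exceeds tier's upper bound 479, so this tier is dominated.
EOQ at £147.40 = 958.9 (feasible in tier 3): TC = 36,430×£147.40 + (36,430/958.9)×279 + (958.9/2)×0.15×£147.40 = £5,390,982.25.
EOQ at £146.80 = 960.8 < 20000, so use break Q=20000: TC = 36,430×£146.80 + (36,430/20000.0)×279 + (20000.0/2)×0.15×£146.80 = £5,568,632.20.
Lowest total cost is £5,390,982.25 at Q = 958.9.

Q* ≈ 959 tires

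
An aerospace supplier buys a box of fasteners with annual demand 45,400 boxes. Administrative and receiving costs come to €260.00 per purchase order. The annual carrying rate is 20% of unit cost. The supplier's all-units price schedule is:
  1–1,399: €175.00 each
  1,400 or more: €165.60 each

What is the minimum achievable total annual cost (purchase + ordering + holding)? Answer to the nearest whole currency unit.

TC* ≈ €7,549,855

Holding cost per unit per year at price C is H = 0.20·C.
For each price level, check whether its EOQ is feasible; otherwise the best quantity at that price is the breakpoint.
EOQ at €175.00 = 821.3 (feasible in tier 1): TC = 45,400×€175.00 + (45,400/821.3)×260 + (821.3/2)×0.20×€175.00 = €7,973,745.09.
EOQ at €165.60 = 844.3 < 1400, so use break Q=1400: TC = 45,400×€165.60 + (45,400/1400.0)×260 + (1400.0/2)×0.20×€165.60 = €7,549,855.43.
Lowest total cost among the candidates is at Q = 1400.0.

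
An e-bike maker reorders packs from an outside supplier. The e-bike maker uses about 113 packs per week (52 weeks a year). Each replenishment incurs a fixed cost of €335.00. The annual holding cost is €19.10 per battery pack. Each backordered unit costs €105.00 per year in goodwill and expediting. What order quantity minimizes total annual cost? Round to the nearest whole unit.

Q* ≈ 494 packs

Annual demand D = 113 × 52 = 5,876.
With planned backorders, Q* = √(2DS/H) · √((H+B)/B).
√(2DS/H) = √(2 × 5,876 × 335 / 19.1) = 454.006.
√((H+B)/B) = √((19.1+105)/105) = 1.0872.
Q* ≈ 493.575.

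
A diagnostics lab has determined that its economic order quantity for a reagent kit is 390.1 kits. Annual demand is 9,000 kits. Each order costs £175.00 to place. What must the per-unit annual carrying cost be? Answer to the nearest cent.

Invert the EOQ relation Q*² = 2DS/H.
From Q* = √(2DS/H): H = 2DS / Q*² = 2 × 9,000 × 175 / 390.1² = 20.6994.

H ≈ £20.70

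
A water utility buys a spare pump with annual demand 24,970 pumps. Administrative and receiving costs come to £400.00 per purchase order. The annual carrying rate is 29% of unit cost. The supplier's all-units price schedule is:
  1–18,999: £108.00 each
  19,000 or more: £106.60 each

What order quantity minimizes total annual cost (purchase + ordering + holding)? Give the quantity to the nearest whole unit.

Holding cost per unit per year at price C is H = 0.29·C.
Candidates are each tier's EOQ (if it falls in that tier) and each price-break quantity.
EOQ at £108.00 = 798.6 (feasible in tier 1): TC = 24,970×£108.00 + (24,970/798.6)×400 + (798.6/2)×0.29×£108.00 = £2,721,772.96.
EOQ at £106.60 = 803.9 < 19000, so use break Q=19000: TC = 24,970×£106.60 + (24,970/19000.0)×400 + (19000.0/2)×0.29×£106.60 = £2,956,010.68.
Lowest total cost is £2,721,772.96 at Q = 798.6.

Q* ≈ 799 pumps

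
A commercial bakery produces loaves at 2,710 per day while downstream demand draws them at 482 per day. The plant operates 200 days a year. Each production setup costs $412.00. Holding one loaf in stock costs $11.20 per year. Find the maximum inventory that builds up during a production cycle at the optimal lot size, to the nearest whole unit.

Annual demand D = 482 × 200 = 96,400.
Production build-up factor (1 − d/p) = 1 − 482/2,710 = 0.8221.
Q* = √(2DS / (H(1 − d/p))) = √(2 × 96,400 × 412 / (11.2 × 0.8221)).
= √(79,433,600 / 9.208) ≈ 2937.110.
Maximum inventory = Q*(1 − d/p) = 2937.110 × 0.8221 ≈ 2414.716.

I_max ≈ 2,415 loaves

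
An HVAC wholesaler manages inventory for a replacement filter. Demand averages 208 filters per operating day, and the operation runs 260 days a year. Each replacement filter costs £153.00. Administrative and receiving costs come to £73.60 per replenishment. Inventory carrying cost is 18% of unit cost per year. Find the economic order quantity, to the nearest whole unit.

Q* ≈ 538 filters

Annual demand D = 208 × 260 = 54,080.
Holding cost H = 0.18 × £153.00 = £27.5400 per unit per year.
EOQ = √(2DS / H) = √(2 × 54,080 × 73.6 / 27.54).
= √(7,960,576 / 27.54) = √289,055.0472 ≈ 537.638.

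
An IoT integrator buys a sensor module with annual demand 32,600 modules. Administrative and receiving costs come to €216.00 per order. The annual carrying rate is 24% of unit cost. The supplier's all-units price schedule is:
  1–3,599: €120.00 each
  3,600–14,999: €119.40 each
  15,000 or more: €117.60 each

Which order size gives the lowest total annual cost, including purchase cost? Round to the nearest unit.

Q* ≈ 699 modules

Holding cost per unit per year at price C is H = 0.24·C.
Candidates are each tier's EOQ (if it falls in that tier) and each price-break quantity.
EOQ at €120.00 = 699.3 (feasible in tier 1): TC = 32,600×€120.00 + (32,600/699.3)×216 + (699.3/2)×0.24×€120.00 = €3,932,139.42.
EOQ at €119.40 = 701.0 < 3600, so use break Q=3600: TC = 32,600×€119.40 + (32,600/3600.0)×216 + (3600.0/2)×0.24×€119.40 = €3,945,976.80.
EOQ at €117.60 = 706.4 < 15000, so use break Q=15000: TC = 32,600×€117.60 + (32,600/15000.0)×216 + (15000.0/2)×0.24×€117.60 = €4,045,909.44.
Lowest total cost is €3,932,139.42 at Q = 699.3.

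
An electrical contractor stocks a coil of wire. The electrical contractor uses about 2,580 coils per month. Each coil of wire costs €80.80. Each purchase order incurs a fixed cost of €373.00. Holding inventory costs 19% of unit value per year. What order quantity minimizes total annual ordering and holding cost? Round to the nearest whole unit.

Annual demand D = 2,580 × 12 = 30,960.
Holding cost H = 0.19 × €80.80 = €15.3520 per unit per year.
EOQ = √(2DS / H) = √(2 × 30,960 × 373 / 15.352).
= √(23,096,160 / 15.352) = √1,504,439.8124 ≈ 1226.556.

Q* ≈ 1,227 coils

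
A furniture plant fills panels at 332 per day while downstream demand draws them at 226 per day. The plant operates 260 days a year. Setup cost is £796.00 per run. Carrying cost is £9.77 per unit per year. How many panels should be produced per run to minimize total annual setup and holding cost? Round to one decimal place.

Q* ≈ 5,476.2 panels

Annual demand D = 226 × 260 = 58,760.
Production build-up factor (1 − d/p) = 1 − 226/332 = 0.3193.
Q* = √(2DS / (H(1 − d/p))) = √(2 × 58,760 × 796 / (9.77 × 0.3193)).
= √(93,545,920 / 3.1193) ≈ 5476.225.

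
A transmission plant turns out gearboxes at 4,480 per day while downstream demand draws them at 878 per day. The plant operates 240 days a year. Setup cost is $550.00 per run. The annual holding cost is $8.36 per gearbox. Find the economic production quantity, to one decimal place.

Annual demand D = 878 × 240 = 210,720.
Production build-up factor (1 − d/p) = 1 − 878/4,480 = 0.8040.
Q* = √(2DS / (H(1 − d/p))) = √(2 × 210,720 × 550 / (8.36 × 0.8040)).
= √(231,792,000 / 6.7216) ≈ 5872.368.

Q* ≈ 5,872.4 gearboxes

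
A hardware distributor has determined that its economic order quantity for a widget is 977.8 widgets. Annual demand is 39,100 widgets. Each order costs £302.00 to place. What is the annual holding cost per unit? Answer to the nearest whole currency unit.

H ≈ £25

Invert the EOQ relation Q*² = 2DS/H.
From Q* = √(2DS/H): H = 2DS / Q*² = 2 × 39,100 × 302 / 977.8² = 24.7009.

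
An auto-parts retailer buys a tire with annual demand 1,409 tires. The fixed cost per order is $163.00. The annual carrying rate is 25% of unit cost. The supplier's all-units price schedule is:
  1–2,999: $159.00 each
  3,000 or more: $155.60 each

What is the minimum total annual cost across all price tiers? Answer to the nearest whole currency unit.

Holding cost per unit per year at price C is H = 0.25·C.
For each price level, check whether its EOQ is feasible; otherwise the best quantity at that price is the breakpoint.
EOQ at $159.00 = 107.5 (feasible in tier 1): TC = 1,409×$159.00 + (1,409/107.5)×163 + (107.5/2)×0.25×$159.00 = $228,304.00.
EOQ at $155.60 = 108.7 < 3000, so use break Q=3000: TC = 1,409×$155.60 + (1,409/3000.0)×163 + (3000.0/2)×0.25×$155.60 = $277,666.96.
Lowest total cost among the candidates is at Q = 107.5.

TC* ≈ $228,304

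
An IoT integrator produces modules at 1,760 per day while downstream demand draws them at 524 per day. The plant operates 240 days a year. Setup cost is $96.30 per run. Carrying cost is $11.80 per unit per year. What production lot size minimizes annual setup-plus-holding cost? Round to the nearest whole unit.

Annual demand D = 524 × 240 = 125,760.
Production build-up factor (1 − d/p) = 1 − 524/1,760 = 0.7023.
Q* = √(2DS / (H(1 − d/p))) = √(2 × 125,760 × 96.3 / (11.8 × 0.7023)).
= √(24,221,376 / 8.2868) ≈ 1709.643.

Q* ≈ 1,710 modules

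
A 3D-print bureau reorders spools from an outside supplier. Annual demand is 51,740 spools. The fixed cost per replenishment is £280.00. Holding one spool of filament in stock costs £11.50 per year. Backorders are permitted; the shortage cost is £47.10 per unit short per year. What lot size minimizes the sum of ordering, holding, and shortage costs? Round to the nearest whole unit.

With planned backorders, Q* = √(2DS/H) · √((H+B)/B).
√(2DS/H) = √(2 × 51,740 × 280 / 11.5) = 1587.297.
√((H+B)/B) = √((11.5+47.1)/47.1) = 1.1154.
Q* ≈ 1770.503.

Q* ≈ 1,771 spools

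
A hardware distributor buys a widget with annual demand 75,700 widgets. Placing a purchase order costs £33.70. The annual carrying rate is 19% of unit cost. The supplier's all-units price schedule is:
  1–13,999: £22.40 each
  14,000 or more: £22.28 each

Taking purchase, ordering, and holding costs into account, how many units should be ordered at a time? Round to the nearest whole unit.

Holding cost per unit per year at price C is H = 0.19·C.
For each price level, check whether its EOQ is feasible; otherwise the best quantity at that price is the breakpoint.
EOQ at £22.40 = 1094.9 (feasible in tier 1): TC = 75,700×£22.40 + (75,700/1094.9)×33.7 + (1094.9/2)×0.19×£22.40 = £1,700,339.92.
EOQ at £22.28 = 1097.9 < 14000, so use break Q=14000: TC = 75,700×£22.28 + (75,700/14000.0)×33.7 + (14000.0/2)×0.19×£22.28 = £1,716,410.62.
Lowest total cost is £1,700,339.92 at Q = 1094.9.

Q* ≈ 1,095 widgets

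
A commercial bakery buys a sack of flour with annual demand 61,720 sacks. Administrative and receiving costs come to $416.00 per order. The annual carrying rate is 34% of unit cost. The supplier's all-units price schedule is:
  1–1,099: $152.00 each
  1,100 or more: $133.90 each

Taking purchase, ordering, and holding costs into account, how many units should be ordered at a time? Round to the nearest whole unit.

Q* ≈ 1,100 sacks

Holding cost per unit per year at price C is H = 0.34·C.
Candidates are each tier's EOQ (if it falls in that tier) and each price-break quantity.
EOQ at $152.00 = 996.8 (feasible in tier 1): TC = 61,720×$152.00 + (61,720/996.8)×416 + (996.8/2)×0.34×$152.00 = $9,432,955.26.
EOQ at $133.90 = 1062.0 < 1100, so use break Q=1100: TC = 61,720×$133.90 + (61,720/1100.0)×416 + (1100.0/2)×0.34×$133.90 = $8,312,688.68.
Lowest total cost is $8,312,688.68 at Q = 1100.0.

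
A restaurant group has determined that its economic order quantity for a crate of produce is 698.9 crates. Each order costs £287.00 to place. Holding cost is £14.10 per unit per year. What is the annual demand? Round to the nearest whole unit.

D ≈ 11,999 crates per year

Invert the EOQ relation Q*² = 2DS/H.
From Q* = √(2DS/H): D = Q*²H / (2S) = 698.9² × 14.1 / (2 × 287) = 11998.786.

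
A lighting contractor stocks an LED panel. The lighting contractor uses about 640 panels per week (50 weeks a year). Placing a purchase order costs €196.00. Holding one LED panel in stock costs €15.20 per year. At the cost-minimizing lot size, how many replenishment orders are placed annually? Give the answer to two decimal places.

N ≈ 35.23 orders per year

Annual demand D = 640 × 50 = 32,000.
Q* = √(2DS/H) = √(2 × 32,000 × 196 / 15.2) ≈ 908.44.
Orders per year = D / Q* = 32,000 / 908.44 ≈ 35.225.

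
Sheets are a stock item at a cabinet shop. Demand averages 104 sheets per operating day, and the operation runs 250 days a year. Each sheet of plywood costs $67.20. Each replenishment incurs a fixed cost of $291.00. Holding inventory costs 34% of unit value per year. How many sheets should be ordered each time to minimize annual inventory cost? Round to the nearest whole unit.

Annual demand D = 104 × 250 = 26,000.
Holding cost H = 0.34 × $67.20 = $22.8480 per unit per year.
EOQ = √(2DS / H) = √(2 × 26,000 × 291 / 22.848).
= √(15,132,000 / 22.848) = √662,289.916 ≈ 813.812.

Q* ≈ 814 sheets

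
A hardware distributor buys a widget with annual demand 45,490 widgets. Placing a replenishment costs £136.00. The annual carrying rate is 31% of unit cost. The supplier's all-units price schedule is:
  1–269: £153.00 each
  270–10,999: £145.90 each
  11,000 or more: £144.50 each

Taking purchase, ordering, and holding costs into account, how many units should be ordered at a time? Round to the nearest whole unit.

Holding cost per unit per year at price C is H = 0.31·C.
Candidates are each tier's EOQ (if it falls in that tier) and each price-break quantity.
Tier 1 (£153.00): EOQ = 510.8 exceeds tier's upper bound 269, so this tier is dominated.
EOQ at £145.90 = 523.0 (feasible in tier 2): TC = 45,490×£145.90 + (45,490/523.0)×136 + (523.0/2)×0.31×£145.90 = £6,660,647.52.
EOQ at £144.50 = 525.6 < 11000, so use break Q=11000: TC = 45,490×£144.50 + (45,490/11000.0)×136 + (11000.0/2)×0.31×£144.50 = £6,820,239.92.
Lowest total cost is £6,660,647.52 at Q = 523.0.

Q* ≈ 523 widgets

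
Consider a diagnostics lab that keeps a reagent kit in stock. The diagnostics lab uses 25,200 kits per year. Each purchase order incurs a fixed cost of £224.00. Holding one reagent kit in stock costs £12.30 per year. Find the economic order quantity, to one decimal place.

Q* ≈ 958.0 kits

EOQ = √(2DS / H) = √(2 × 25,200 × 224 / 12.3).
= √(11,289,600 / 12.3) = √917,853.6585 ≈ 958.047.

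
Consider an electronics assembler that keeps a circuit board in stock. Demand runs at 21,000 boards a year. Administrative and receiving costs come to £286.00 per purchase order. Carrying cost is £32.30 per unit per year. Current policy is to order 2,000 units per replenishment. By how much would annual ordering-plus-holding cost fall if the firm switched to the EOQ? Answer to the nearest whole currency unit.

EOQ = √(2DS/H) = √(2 × 21,000 × 286 / 32.3) ≈ 609.83.
Cost at Q* = (D/Q*)S + (Q*/2)H = √(2DSH) ≈ £19,697.40.
Cost at Q = 2,000: (21,000/2,000)×286 + (2,000/2)×32.3 = £3,003.00 + £32,300.00 = £35,303.00.
Excess = £35,303.00 − £19,697.40 = £15,605.60.

Extra cost ≈ £15,606 per year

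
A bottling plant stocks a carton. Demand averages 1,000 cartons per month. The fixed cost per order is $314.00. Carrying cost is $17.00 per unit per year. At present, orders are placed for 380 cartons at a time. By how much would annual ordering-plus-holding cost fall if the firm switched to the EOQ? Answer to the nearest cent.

Annual demand D = 1,000 × 12 = 12,000.
EOQ = √(2DS/H) = √(2 × 12,000 × 314 / 17) ≈ 665.80.
Cost at Q* = (D/Q*)S + (Q*/2)H = √(2DSH) ≈ $11,318.66.
Cost at Q = 380: (12,000/380)×314 + (380/2)×17 = $9,915.79 + $3,230.00 = $13,145.79.
Excess = $13,145.79 − $11,318.66 = $1,827.13.

Extra cost ≈ $1,827.13 per year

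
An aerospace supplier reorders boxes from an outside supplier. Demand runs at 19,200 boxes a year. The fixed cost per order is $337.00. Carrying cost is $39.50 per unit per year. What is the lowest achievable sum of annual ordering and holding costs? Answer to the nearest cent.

TC* ≈ $22,608.88

Q* = √(2DS/H) = √(2 × 19,200 × 337 / 39.5) ≈ 572.38.
At the optimum the two cost components are equal, so total cost = 2·(Q*/2)H = Q*·H.
Minimum total = √(2DSH) = √(2 × 19,200 × 337 × 39.5) ≈ 22608.883.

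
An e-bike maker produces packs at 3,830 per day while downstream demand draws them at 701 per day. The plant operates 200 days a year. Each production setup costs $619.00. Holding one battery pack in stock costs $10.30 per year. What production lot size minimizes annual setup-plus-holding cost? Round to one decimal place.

Annual demand D = 701 × 200 = 140,200.
Production build-up factor (1 − d/p) = 1 − 701/3,830 = 0.8170.
Q* = √(2DS / (H(1 − d/p))) = √(2 × 140,200 × 619 / (10.3 × 0.8170)).
= √(173,567,600 / 8.4148) ≈ 4541.636.

Q* ≈ 4,541.6 packs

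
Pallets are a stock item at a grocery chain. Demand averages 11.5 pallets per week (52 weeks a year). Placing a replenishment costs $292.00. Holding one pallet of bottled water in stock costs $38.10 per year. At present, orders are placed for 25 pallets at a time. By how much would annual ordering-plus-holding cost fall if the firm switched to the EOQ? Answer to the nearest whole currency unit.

Extra cost ≈ $3,813 per year

Annual demand D = 11.5 × 52 = 598.
EOQ = √(2DS/H) = √(2 × 598 × 292 / 38.1) ≈ 95.74.
Cost at Q* = (D/Q*)S + (Q*/2)H = √(2DSH) ≈ $3,647.70.
Cost at Q = 25: (598/25)×292 + (25/2)×38.1 = $6,984.64 + $476.25 = $7,460.89.
Excess = $7,460.89 − $3,647.70 = $3,813.19.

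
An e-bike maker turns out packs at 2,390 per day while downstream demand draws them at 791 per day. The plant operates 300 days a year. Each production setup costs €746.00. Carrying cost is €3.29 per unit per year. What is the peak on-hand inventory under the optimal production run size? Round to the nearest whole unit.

I_max ≈ 8,485 packs

Annual demand D = 791 × 300 = 237,300.
Production build-up factor (1 − d/p) = 1 − 791/2,390 = 0.6690.
Q* = √(2DS / (H(1 − d/p))) = √(2 × 237,300 × 746 / (3.29 × 0.6690)).
= √(354,051,600 / 2.2011) ≈ 12682.651.
Maximum inventory = Q*(1 − d/p) = 12682.651 × 0.6690 ≈ 8485.171.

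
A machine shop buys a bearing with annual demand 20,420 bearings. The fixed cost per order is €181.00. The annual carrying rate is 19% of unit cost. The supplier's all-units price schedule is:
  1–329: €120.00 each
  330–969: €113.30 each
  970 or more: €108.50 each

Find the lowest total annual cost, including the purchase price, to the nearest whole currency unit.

TC* ≈ €2,229,379

Holding cost per unit per year at price C is H = 0.19·C.
Candidates are each tier's EOQ (if it falls in that tier) and each price-break quantity.
Tier 1 (€120.00): EOQ = 569.4 exceeds tier's upper bound 329, so this tier is dominated.
EOQ at €113.30 = 586.0 (feasible in tier 2): TC = 20,420×€113.30 + (20,420/586.0)×181 + (586.0/2)×0.19×€113.30 = €2,326,200.61.
EOQ at €108.50 = 598.8 < 970, so use break Q=970: TC = 20,420×€108.50 + (20,420/970.0)×181 + (970.0/2)×0.19×€108.50 = €2,229,378.60.
Lowest total cost among the candidates is at Q = 970.0.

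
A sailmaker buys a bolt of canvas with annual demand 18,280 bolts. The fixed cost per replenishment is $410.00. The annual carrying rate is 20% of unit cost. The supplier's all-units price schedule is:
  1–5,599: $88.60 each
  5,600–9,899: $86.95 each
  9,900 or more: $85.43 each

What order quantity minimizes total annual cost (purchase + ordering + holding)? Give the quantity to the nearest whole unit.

Holding cost per unit per year at price C is H = 0.20·C.
Candidates are each tier's EOQ (if it falls in that tier) and each price-break quantity.
EOQ at $88.60 = 919.7 (feasible in tier 1): TC = 18,280×$88.60 + (18,280/919.7)×410 + (919.7/2)×0.20×$88.60 = $1,635,905.72.
EOQ at $86.95 = 928.4 < 5600, so use break Q=5600: TC = 18,280×$86.95 + (18,280/5600.0)×410 + (5600.0/2)×0.20×$86.95 = $1,639,476.36.
EOQ at $85.43 = 936.6 < 9900, so use break Q=9900: TC = 18,280×$85.43 + (18,280/9900.0)×410 + (9900.0/2)×0.20×$85.43 = $1,646,993.15.
Lowest total cost is $1,635,905.72 at Q = 919.7.

Q* ≈ 920 bolts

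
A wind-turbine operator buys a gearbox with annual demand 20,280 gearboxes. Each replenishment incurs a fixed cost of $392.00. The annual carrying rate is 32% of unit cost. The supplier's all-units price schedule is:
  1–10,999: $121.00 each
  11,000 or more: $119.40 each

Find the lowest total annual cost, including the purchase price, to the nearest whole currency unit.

TC* ≈ $2,478,692

Holding cost per unit per year at price C is H = 0.32·C.
Evaluate total cost at each tier's feasible EOQ or, if the EOQ is below the tier, at the tier's minimum quantity.
EOQ at $121.00 = 640.8 (feasible in tier 1): TC = 20,280×$121.00 + (20,280/640.8)×392 + (640.8/2)×0.32×$121.00 = $2,478,691.88.
EOQ at $119.40 = 645.1 < 11000, so use break Q=11000: TC = 20,280×$119.40 + (20,280/11000.0)×392 + (11000.0/2)×0.32×$119.40 = $2,632,298.71.
Lowest total cost among the candidates is at Q = 640.8.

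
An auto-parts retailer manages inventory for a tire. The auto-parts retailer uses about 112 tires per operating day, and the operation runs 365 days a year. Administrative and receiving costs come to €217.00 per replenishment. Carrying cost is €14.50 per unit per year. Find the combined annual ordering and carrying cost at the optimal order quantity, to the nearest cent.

TC* ≈ €16,039.26

Annual demand D = 112 × 365 = 40,880.
Q* = √(2DS/H) = √(2 × 40,880 × 217 / 14.5) ≈ 1106.16.
At the optimum the two cost components are equal, so total cost = 2·(Q*/2)H = Q*·H.
Minimum total = √(2DSH) = √(2 × 40,880 × 217 × 14.5) ≈ 16039.259.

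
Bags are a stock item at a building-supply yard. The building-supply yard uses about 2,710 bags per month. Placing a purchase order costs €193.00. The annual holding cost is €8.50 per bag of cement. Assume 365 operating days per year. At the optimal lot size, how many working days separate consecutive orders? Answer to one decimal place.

T ≈ 13.6 days

Annual demand D = 2,710 × 12 = 32,520.
EOQ = √(2DS/H) = √(2 × 32,520 × 193 / 8.5) ≈ 1215.23.
Cycle time = Q*/D × 365 = 1215.23 / 32,520 × 365 ≈ 13.640 days.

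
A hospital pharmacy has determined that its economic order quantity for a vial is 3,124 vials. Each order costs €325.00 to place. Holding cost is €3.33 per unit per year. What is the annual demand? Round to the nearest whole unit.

Invert the EOQ relation Q*² = 2DS/H.
From Q* = √(2DS/H): D = Q*²H / (2S) = 3,124² × 3.33 / (2 × 325) = 49998.034.

D ≈ 49,998 vials per year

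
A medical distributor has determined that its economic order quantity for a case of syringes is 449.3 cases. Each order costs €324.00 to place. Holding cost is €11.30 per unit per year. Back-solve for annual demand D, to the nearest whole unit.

D ≈ 3,520 cases per year

Invert the EOQ relation Q*² = 2DS/H.
From Q* = √(2DS/H): D = Q*²H / (2S) = 449.3² × 11.3 / (2 × 324) = 3520.272.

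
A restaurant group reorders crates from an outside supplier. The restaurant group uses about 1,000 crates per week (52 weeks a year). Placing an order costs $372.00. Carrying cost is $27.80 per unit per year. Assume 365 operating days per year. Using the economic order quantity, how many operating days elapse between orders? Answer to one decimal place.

Annual demand D = 1,000 × 52 = 52,000.
The optimal lot size = √(2DS/H) = √(2 × 52,000 × 372 / 27.8) ≈ 1179.68.
Cycle time = Q*/D × 365 = 1179.68 / 52,000 × 365 ≈ 8.280 days.

T ≈ 8.3 days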